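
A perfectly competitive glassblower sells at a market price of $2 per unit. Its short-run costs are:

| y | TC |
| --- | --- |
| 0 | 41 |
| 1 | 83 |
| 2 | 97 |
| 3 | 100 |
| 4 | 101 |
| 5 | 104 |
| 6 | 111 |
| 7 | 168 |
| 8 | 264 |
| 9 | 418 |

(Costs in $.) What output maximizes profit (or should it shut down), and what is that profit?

Profit at each row (π = 2y − TC): y=0: -41; y=1: -81; y=2: -93; y=3: -94; y=4: -93; y=5: -94; y=6: -99; y=7: -154; y=8: -248; y=9: -400.
Profit is highest at y = 0. Equivalently, the lowest AVC in the table is 70/6 ≈ $11.67 at y = 6, and P = $2 falls below it — price never covers variable cost, so the firm shuts down and loses only its fixed cost.

y = 0 (shut down); profit = -$41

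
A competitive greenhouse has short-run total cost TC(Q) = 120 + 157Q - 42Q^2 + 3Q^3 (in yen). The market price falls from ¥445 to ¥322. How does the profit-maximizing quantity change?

Output falls from 12 to 11

MC = 157 - 84Q + 9Q^2; the shutdown threshold is min AVC = ¥10 (at Q = 7).
With P = ¥445 above the shutdown price, P = MC gives Q = 12.
At P = ¥322 ≥ min AVC, set P = MC: Q = 11. The firm stays open but cuts output.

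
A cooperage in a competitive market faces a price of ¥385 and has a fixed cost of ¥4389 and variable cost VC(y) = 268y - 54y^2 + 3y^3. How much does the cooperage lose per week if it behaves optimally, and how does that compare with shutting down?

AVC = 268 - 54y + 3y^2; min AVC = ¥25 at y = 9. Since P = ¥385 ≥ min AVC, the firm produces.
With MC = 268 - 108y + 9y^2, P = MC on the upward-sloping part at y* = 13.
TR = 385·13 = 5005. TC = 4389 + 949 = 5338. Profit = 5005 − 5338 = -¥333.
That loss of ¥333 beats the ¥4389 the firm would lose by shutting down; producing recovers ¥4056 of fixed cost.

Profit = -¥333 at y = 13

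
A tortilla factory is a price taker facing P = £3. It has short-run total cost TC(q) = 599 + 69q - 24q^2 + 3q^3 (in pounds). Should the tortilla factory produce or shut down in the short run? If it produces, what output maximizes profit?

Strip out fixed cost: VC = 69q - 24q^2 + 3q^3. Then AVC = 69 - 24q + 3q^2 and MC = 69 - 48q + 9q^2.
The AVC parabola has its vertex at q = 24/6 = 4, where AVC = 69 - 24·4 + 3·4^2 = £21.
Since P = £3 < min AVC = £21, price fails to cover variable cost at any output.
The firm minimizes its loss by shutting down and losing only its fixed cost of £599.

Shut down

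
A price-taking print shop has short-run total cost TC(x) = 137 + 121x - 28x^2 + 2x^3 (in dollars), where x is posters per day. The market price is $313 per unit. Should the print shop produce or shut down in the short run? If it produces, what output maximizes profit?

Produce at x = 12

Variable cost is VC = 121x - 28x^2 + 2x^3, so AVC = VC/x = 121 - 28x + 2x^2 and MC = dTC/dx = 121 - 56x + 6x^2.
The AVC parabola has its vertex at x = 28/4 = 7, where AVC = 121 - 28·7 + 2·7^2 = $23.
Since P = $313 ≥ min AVC = $23, price covers variable cost and the firm should produce.
Set P = MC: 313 = 121 - 56x + 6x^2 → -192 - 56x + 6x^2 = 0. The roots are x = -8/3 and x = 12; the profit-maximizing output is on the rising part of MC, so x* = 12.
Check: AVC at x = 12 is $73 ≤ P, so revenue covers variable cost.
Profit = P·x − TC = 313·12 − 1013 = $2743.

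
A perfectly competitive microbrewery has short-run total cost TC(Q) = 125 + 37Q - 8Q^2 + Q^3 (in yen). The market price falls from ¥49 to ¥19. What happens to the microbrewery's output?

Output falls from 6 to 0 (the firm shuts down)

AVC = 37 - 8Q + Q^2, minimized at Q = 4 where min AVC = ¥21. MC = 37 - 16Q + 3Q^2.
With P = ¥49 above the shutdown price, P = MC gives Q = 6.
At P = ¥19 < min AVC = ¥21, price no longer covers variable cost at any output, so the firm shuts down: Q = 0.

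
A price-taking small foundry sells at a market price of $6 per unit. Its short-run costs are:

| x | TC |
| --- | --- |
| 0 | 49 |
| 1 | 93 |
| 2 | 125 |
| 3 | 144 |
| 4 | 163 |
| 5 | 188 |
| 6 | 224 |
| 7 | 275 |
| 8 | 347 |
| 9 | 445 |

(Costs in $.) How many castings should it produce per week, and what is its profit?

x = 0 (shut down); profit = -$49

Tabulate TR − TC: x=0: -49; x=1: -87; x=2: -113; x=3: -126; x=4: -139; x=5: -158; x=6: -188; x=7: -233; x=8: -299; x=9: -391.
Profit is highest at x = 0. Equivalently, the lowest AVC in the table is 139/5 ≈ $27.80 at x = 5, and P = $6 falls below it — price never covers variable cost, so the firm shuts down and loses only its fixed cost.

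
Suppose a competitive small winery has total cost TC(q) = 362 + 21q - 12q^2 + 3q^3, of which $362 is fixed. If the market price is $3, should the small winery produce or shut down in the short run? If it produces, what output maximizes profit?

Strip out fixed cost: VC = 21q - 12q^2 + 3q^3. Then AVC = 21 - 12q + 3q^2 and MC = 21 - 24q + 9q^2.
The AVC parabola has its vertex at q = 12/6 = 2, where AVC = 21 - 12·2 + 3·2^2 = $9.
With P < min AVC ($3 < $9), every unit sold adds to the loss.
Shutting down limits the loss to fixed cost, $362.

Shut down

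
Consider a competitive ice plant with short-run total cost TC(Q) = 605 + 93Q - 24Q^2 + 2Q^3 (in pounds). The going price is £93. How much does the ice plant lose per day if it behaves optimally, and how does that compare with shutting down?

AVC = 93 - 24Q + 2Q^2 has its minimum £21 at Q = 6; price £93 clears that bar, so the firm operates.
MC = 93 - 48Q + 6Q^2. Setting P = MC and taking the root on the rising branch gives Q* = 8.
TR = 93·8 = 744. TC = 605 + 232 = 837. Profit = 744 − 837 = -£93.
Shutting down would mean losing the fixed cost of £605, so operating at a loss of £93 is better by £512.

Profit = -£93 at Q = 8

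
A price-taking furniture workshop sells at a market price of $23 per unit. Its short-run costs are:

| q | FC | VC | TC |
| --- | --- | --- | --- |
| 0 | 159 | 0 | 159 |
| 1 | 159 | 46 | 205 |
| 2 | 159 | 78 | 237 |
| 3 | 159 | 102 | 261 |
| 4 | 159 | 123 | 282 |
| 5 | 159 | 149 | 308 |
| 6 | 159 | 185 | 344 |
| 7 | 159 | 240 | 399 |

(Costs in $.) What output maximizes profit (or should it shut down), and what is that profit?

q = 0 (shut down); profit = -$159

Profit at each row (π = 23q − TC): q=0: -159; q=1: -182; q=2: -191; q=3: -192; q=4: -190; q=5: -193; q=6: -206; q=7: -238.
Profit is highest at q = 0. Equivalently, the lowest AVC in the table is 149/5 ≈ $29.80 at q = 5, and P = $23 falls below it — price never covers variable cost, so the firm shuts down and loses only its fixed cost.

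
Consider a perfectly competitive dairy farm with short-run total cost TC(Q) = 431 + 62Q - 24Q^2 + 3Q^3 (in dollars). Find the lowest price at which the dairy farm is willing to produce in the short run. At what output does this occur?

The firm shuts down when price falls below the minimum of average variable cost. AVC = VC/Q = 62 - 24Q + 3Q^2.
At the minimum of AVC, MC = AVC. MC = 62 - 48Q + 9Q^2; setting MC = AVC gives 6Q^2 - 24Q = 0, so Q = 4. min AVC = 14.
The firm shuts down for any P below $14.

$14 per unit, at Q = 4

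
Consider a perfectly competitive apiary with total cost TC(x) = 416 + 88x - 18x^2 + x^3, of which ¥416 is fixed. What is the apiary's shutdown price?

The firm shuts down when price falls below the minimum of average variable cost. AVC = VC/x = 88 - 18x + x^2.
At the minimum of AVC, MC = AVC. MC = 88 - 36x + 3x^2; setting MC = AVC gives 2x^2 - 18x = 0, so x = 9. min AVC = 7.
So the shutdown price is ¥7.

¥7 per unit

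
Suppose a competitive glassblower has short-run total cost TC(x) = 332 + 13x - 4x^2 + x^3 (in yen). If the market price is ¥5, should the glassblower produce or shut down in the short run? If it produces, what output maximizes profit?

Shut down

From TC, MC = TC'(x) = 13 - 8x + 3x^2 and AVC = VC/x = 13 - 4x + x^2.
AVC hits its minimum where MC = AVC, at x = 2, giving min AVC = 13 - 4·2 + 2^2 = ¥9.
With P < min AVC (¥5 < ¥9), every unit sold adds to the loss.
Shutting down limits the loss to fixed cost, ¥332.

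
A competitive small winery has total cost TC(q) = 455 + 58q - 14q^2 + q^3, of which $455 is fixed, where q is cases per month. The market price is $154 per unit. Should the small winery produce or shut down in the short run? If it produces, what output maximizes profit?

Produce at q = 12

Strip out fixed cost: VC = 58q - 14q^2 + q^3. Then AVC = 58 - 14q + q^2 and MC = 58 - 28q + 3q^2.
AVC hits its minimum where MC = AVC, at q = 7, giving min AVC = 58 - 14·7 + 7^2 = $9.
P = $154 exceeds min AVC = $9, so the firm stays open.
P = MC gives -96 - 28q + 3q^2 = 0, with roots -8/3 and 12. Take the larger (rising MC): q* = 12.
Check: AVC at q = 12 is $34 ≤ P, so revenue covers variable cost.
Profit = P·q − TC = 154·12 − 863 = $985.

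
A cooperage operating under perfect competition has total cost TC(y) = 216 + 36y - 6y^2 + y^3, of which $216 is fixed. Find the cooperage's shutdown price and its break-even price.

AVC = 36 - 6y + y^2; minimized at y = 3, giving min AVC = $27. That is the shutdown price.
ATC = 216/y + 36 - 6y + y^2. Setting dATC/dy = −216/y^2 − 6 + 2y = 0 gives y = 6 (since 2·6^3 − 6·6^2 = 216).
min ATC = 216/6 + 36 − 6·6 + 6^2 = $72. That is the break-even price.
Between these two prices the firm operates at a loss; above $72 it earns a profit.

Shutdown price = $27; break-even price = $72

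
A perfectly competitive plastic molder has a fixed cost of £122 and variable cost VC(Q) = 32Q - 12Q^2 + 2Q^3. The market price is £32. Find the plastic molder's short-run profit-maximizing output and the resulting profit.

Profit = -£58 at Q = 4

AVC = 32 - 12Q + 2Q^2 has its minimum £14 at Q = 3; price £32 clears that bar, so the firm operates.
MC = 32 - 24Q + 6Q^2. Setting P = MC and taking the root on the rising branch gives Q* = 4.
TR = 32·4 = 128. TC = 122 + 64 = 186. Profit = 128 − 186 = -£58.
That loss of £58 beats the £122 the firm would lose by shutting down; producing recovers £64 of fixed cost.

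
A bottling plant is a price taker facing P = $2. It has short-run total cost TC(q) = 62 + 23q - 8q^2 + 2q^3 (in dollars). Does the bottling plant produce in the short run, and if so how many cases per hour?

Shut down

Variable cost is VC = 23q - 8q^2 + 2q^3, so AVC = VC/q = 23 - 8q + 2q^2 and MC = dTC/dq = 23 - 16q + 6q^2.
AVC is minimized where dAVC/dq = -8 + 4q = 0, at q = 2; min AVC = 23 - 8·2 + 2·2^2 = $15.
Since P = $2 < min AVC = $15, price fails to cover variable cost at any output.
Best response: produce nothing and absorb the $62 fixed cost.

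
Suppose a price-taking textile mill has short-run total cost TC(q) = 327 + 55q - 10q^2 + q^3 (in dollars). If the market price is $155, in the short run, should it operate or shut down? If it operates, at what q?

Produce at q = 10

Variable cost is VC = 55q - 10q^2 + q^3, so AVC = VC/q = 55 - 10q + q^2 and MC = dTC/dq = 55 - 20q + 3q^2.
AVC hits its minimum where MC = AVC, at q = 5, giving min AVC = 55 - 10·5 + 5^2 = $30.
Because $155 ≥ $30, revenue can cover variable cost; the firm operates.
Set P = MC: 155 = 55 - 20q + 3q^2 → -100 - 20q + 3q^2 = 0. The roots are q = -10/3 and q = 10; the profit-maximizing output is on the rising part of MC, so q* = 10.
Check: AVC at q = 10 is $55 ≤ P, so revenue covers variable cost.
Profit = P·q − TC = 155·10 − 877 = $673.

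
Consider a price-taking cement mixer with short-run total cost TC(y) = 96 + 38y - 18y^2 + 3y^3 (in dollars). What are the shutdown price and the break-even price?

Shutdown price = $11; break-even price = $38

AVC = 38 - 18y + 3y^2; minimized at y = 3, giving min AVC = $11. That is the shutdown price.
ATC = 96/y + 38 - 18y + 3y^2. Setting dATC/dy = −96/y^2 − 18 + 6y = 0 gives y = 4 (since 6·4^3 − 18·4^2 = 96).
min ATC = 96/4 + 38 − 18·4 + 3·4^2 = $38. That is the break-even price.
For $11 ≤ P < $38 the firm produces at a loss; below $11 it shuts down.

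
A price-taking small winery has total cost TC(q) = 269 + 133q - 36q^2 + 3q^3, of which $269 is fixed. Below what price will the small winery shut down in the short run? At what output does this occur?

The firm shuts down when price falls below the minimum of average variable cost. AVC = VC/q = 133 - 36q + 3q^2.
At the minimum of AVC, MC = AVC. MC = 133 - 72q + 9q^2; setting MC = AVC gives 6q^2 - 36q = 0, so q = 6. min AVC = 25.
So the shutdown price is $25.

$25 per unit, at q = 6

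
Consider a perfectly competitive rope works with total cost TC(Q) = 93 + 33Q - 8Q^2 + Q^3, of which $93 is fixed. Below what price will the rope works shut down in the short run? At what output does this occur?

$17 per unit, at Q = 4

Short-run supply begins at min AVC. From VC = 33Q - 8Q^2 + Q^3, AVC = 33 - 8Q + Q^2.
At the minimum of AVC, MC = AVC. MC = 33 - 16Q + 3Q^2; setting MC = AVC gives 2Q^2 - 8Q = 0, so Q = 4. min AVC = 17.
The firm shuts down for any P below $17.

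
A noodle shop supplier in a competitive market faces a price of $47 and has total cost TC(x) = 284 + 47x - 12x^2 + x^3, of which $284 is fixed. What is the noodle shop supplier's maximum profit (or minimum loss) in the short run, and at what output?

AVC = 47 - 12x + x^2 has its minimum $11 at x = 6; price $47 clears that bar, so the firm operates.
MC = 47 - 24x + 3x^2. Setting P = MC and taking the root on the rising branch gives x* = 8.
TR = 47·8 = 376. TC = 284 + 120 = 404. Profit = 376 − 404 = -$28.
Shutting down would mean losing the fixed cost of $284, so operating at a loss of $28 is better by $256.

Profit = -$28 at x = 8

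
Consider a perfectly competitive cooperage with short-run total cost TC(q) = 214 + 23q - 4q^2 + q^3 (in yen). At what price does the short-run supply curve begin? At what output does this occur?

The shutdown price is the minimum of AVC. VC = 23q - 4q^2 + q^3, so AVC = 23 - 4q + q^2.
dAVC/dq = -4 + 2q = 0 gives q = 2. min AVC = 23 - 4·2 + 2^2 = 19.
The firm shuts down for any P below ¥19.

¥19 per unit, at q = 2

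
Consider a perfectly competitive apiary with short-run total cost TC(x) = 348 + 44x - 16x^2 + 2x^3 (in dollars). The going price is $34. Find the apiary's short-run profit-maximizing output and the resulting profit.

Profit = -$248 at x = 5

AVC = 44 - 16x + 2x^2 has its minimum $12 at x = 4; price $34 clears that bar, so the firm operates.
MC = 44 - 32x + 6x^2. Setting P = MC and taking the root on the rising branch gives x* = 5.
TR = 34·5 = 170. TC = 348 + 70 = 418. Profit = 170 − 418 = -$248.
Shutting down would mean losing the fixed cost of $348, so operating at a loss of $248 is better by $100.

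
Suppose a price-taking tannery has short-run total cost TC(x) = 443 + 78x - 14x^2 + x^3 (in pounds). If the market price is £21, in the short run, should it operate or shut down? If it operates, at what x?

Strip out fixed cost: VC = 78x - 14x^2 + x^3. Then AVC = 78 - 14x + x^2 and MC = 78 - 28x + 3x^2.
AVC hits its minimum where MC = AVC, at x = 7, giving min AVC = 78 - 14·7 + 7^2 = £29.
P = £21 lies below min AVC = £29; no output level covers variable cost.
Best response: produce nothing and absorb the £443 fixed cost.

Shut down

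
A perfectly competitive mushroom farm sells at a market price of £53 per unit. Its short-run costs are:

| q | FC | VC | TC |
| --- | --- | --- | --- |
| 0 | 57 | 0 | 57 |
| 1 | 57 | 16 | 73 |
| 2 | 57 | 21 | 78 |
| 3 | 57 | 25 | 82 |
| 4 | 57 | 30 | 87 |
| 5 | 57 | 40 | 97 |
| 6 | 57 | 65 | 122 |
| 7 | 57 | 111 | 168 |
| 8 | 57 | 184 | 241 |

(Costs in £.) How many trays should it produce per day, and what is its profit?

q = 7; profit = £203

Compute π = P·q − TC at each output: q=0: -57; q=1: -20; q=2: 28; q=3: 77; q=4: 125; q=5: 168; q=6: 196; q=7: 203; q=8: 183.
Profit is maximized at q = 7. AVC there is 111/7 = £15.86 ≤ P, so producing beats shutting down (which would give -£57).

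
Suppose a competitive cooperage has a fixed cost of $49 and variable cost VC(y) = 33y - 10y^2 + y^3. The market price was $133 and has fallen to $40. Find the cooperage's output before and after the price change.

AVC = 33 - 10y + y^2, minimized at y = 5 where min AVC = $8. MC = 33 - 20y + 3y^2.
At P = $133 ≥ min AVC, set P = MC on the rising branch: y = 10.
At P = $40 ≥ min AVC, set P = MC: y = 7. The firm stays open but cuts output.

Output falls from 10 to 7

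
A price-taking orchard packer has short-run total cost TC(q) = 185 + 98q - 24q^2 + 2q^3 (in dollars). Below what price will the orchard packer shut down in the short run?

The firm shuts down when price falls below the minimum of average variable cost. AVC = VC/q = 98 - 24q + 2q^2.
dAVC/dq = -24 + 4q = 0 gives q = 6. min AVC = 98 - 24·6 + 2·6^2 = 26.
So the shutdown price is $26.

$26 per unit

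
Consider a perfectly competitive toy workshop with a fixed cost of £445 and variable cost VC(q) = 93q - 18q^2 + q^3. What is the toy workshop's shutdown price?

The firm shuts down when price falls below the minimum of average variable cost. AVC = VC/q = 93 - 18q + q^2.
At the minimum of AVC, MC = AVC. MC = 93 - 36q + 3q^2; setting MC = AVC gives 2q^2 - 18q = 0, so q = 9. min AVC = 12.
The firm shuts down for any P below £12.

£12 per unit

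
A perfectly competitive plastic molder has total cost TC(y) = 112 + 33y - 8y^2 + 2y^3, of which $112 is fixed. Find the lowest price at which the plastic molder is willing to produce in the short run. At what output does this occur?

Short-run supply begins at min AVC. From VC = 33y - 8y^2 + 2y^3, AVC = 33 - 8y + 2y^2.
dAVC/dy = -8 + 4y = 0 gives y = 2. min AVC = 33 - 8·2 + 2·2^2 = 25.
So the shutdown price is $25.

$25 per unit, at y = 2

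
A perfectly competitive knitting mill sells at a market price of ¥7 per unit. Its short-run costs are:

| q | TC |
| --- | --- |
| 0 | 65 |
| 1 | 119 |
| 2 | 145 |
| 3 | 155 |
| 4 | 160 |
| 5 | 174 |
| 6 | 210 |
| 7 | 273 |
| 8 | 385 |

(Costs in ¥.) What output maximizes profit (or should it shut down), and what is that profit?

q = 0 (shut down); profit = -¥65

Profit at each row (π = 7q − TC): q=0: -65; q=1: -112; q=2: -131; q=3: -134; q=4: -132; q=5: -139; q=6: -168; q=7: -224; q=8: -329.
Profit is highest at q = 0. Equivalently, the lowest AVC in the table is 109/5 ≈ ¥21.80 at q = 5, and P = ¥7 falls below it — price never covers variable cost, so the firm shuts down and loses only its fixed cost.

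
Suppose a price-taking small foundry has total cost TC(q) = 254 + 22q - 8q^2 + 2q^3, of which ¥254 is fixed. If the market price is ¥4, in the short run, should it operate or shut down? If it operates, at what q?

Shut down

Strip out fixed cost: VC = 22q - 8q^2 + 2q^3. Then AVC = 22 - 8q + 2q^2 and MC = 22 - 16q + 6q^2.
The AVC parabola has its vertex at q = 8/4 = 2, where AVC = 22 - 8·2 + 2·2^2 = ¥14.
P = ¥4 lies below min AVC = ¥14; no output level covers variable cost.
The firm minimizes its loss by shutting down and losing only its fixed cost of ¥254.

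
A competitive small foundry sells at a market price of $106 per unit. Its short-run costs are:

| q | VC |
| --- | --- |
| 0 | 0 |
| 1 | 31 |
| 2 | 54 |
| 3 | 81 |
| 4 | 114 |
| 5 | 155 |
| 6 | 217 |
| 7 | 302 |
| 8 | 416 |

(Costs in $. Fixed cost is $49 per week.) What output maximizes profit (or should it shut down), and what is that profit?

q = 7; profit = $391

Profit at each row (π = 106q − TC): q=0: -49; q=1: 26; q=2: 109; q=3: 188; q=4: 261; q=5: 326; q=6: 370; q=7: 391; q=8: 383.
Profit is maximized at q = 7. AVC there is 302/7 = $43.14 ≤ P, so producing beats shutting down (which would give -$49).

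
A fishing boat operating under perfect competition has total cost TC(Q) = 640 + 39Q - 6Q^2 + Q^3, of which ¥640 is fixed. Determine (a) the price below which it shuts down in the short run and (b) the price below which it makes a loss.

Shutdown price = ¥30; break-even price = ¥135

Shutdown price = min AVC. AVC = 39 - 6Q + Q^2, with vertex at Q = 3 and minimum ¥30.
ATC = 640/Q + 39 - 6Q + Q^2. Setting dATC/dQ = −640/Q^2 − 6 + 2Q = 0 gives Q = 8 (since 2·8^3 − 6·8^2 = 640).
min ATC = 640/8 + 39 − 6·8 + 8^2 = ¥135. That is the break-even price.
For ¥30 ≤ P < ¥135 the firm produces at a loss; below ¥30 it shuts down.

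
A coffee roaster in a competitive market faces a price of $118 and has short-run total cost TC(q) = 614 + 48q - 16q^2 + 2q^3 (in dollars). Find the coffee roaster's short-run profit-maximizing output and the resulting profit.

Profit = -$26 at q = 7

AVC = 48 - 16q + 2q^2; min AVC = $16 at q = 4. Since P = $118 ≥ min AVC, the firm produces.
With MC = 48 - 32q + 6q^2, P = MC on the upward-sloping part at q* = 7.
TR = 118·7 = 826. TC = 614 + 238 = 852. Profit = 826 − 852 = -$26.
That loss of $26 beats the $614 the firm would lose by shutting down; producing recovers $588 of fixed cost.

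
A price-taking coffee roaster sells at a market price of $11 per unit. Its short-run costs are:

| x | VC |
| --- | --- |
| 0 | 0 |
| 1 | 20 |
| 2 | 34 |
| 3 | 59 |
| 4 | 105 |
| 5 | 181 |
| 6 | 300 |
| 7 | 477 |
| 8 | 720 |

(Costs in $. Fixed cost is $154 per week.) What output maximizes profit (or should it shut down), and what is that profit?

Profit at each row (π = 11x − TC): x=0: -154; x=1: -163; x=2: -166; x=3: -180; x=4: -215; x=5: -280; x=6: -388; x=7: -554; x=8: -786.
Profit is highest at x = 0. Equivalently, the lowest AVC in the table is 34/2 ≈ $17 at x = 2, and P = $11 falls below it — price never covers variable cost, so the firm shuts down and loses only its fixed cost.

x = 0 (shut down); profit = -$154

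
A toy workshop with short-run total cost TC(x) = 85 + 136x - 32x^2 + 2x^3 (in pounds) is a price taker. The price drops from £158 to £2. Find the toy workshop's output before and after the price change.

Output falls from 11 to 0 (the firm shuts down)

AVC = 136 - 32x + 2x^2, minimized at x = 8 where min AVC = £8. MC = 136 - 64x + 6x^2.
At P = £158 ≥ min AVC, set P = MC on the rising branch: x = 11.
At P = £2 < min AVC = £8, price no longer covers variable cost at any output, so the firm shuts down: x = 0.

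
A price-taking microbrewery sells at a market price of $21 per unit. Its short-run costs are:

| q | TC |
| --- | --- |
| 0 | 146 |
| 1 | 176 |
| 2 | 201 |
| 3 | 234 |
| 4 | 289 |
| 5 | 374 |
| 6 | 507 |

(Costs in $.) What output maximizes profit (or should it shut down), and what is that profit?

Tabulate TR − TC: q=0: -146; q=1: -155; q=2: -159; q=3: -171; q=4: -205; q=5: -269; q=6: -381.
Profit is highest at q = 0. Equivalently, the lowest AVC in the table is 55/2 ≈ $27.50 at q = 2, and P = $21 falls below it — price never covers variable cost, so the firm shuts down and loses only its fixed cost.

q = 0 (shut down); profit = -$146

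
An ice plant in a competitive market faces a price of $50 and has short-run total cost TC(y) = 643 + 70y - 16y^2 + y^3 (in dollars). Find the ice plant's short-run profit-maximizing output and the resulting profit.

AVC = 70 - 16y + y^2 has its minimum $6 at y = 8; price $50 clears that bar, so the firm operates.
MC = 70 - 32y + 3y^2. Setting P = MC and taking the root on the rising branch gives y* = 10.
TR = 50·10 = 500. TC = 643 + 100 = 743. Profit = 500 − 743 = -$243.
Shutting down would mean losing the fixed cost of $643, so operating at a loss of $243 is better by $400.

Profit = -$243 at y = 10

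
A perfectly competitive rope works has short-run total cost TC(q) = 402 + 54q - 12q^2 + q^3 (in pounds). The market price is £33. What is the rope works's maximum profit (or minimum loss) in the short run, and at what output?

Profit = -£304 at q = 7

AVC = 54 - 12q + q^2 has its minimum £18 at q = 6; price £33 clears that bar, so the firm operates.
With MC = 54 - 24q + 3q^2, P = MC on the upward-sloping part at q* = 7.
TR = 33·7 = 231. TC = 402 + 133 = 535. Profit = 231 − 535 = -£304.
By producing, the firm covers all variable cost plus £98 of fixed cost; shutting down would lose the full £402.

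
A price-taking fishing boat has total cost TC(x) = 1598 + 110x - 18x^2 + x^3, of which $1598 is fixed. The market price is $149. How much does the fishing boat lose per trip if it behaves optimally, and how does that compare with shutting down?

AVC = 110 - 18x + x^2; min AVC = $29 at x = 9. Since P = $149 ≥ min AVC, the firm produces.
With MC = 110 - 36x + 3x^2, P = MC on the upward-sloping part at x* = 13.
TR = 149·13 = 1937. TC = 1598 + 585 = 2183. Profit = 1937 − 2183 = -$246.
Shutting down would mean losing the fixed cost of $1598, so operating at a loss of $246 is better by $1352.

Profit = -$246 at x = 13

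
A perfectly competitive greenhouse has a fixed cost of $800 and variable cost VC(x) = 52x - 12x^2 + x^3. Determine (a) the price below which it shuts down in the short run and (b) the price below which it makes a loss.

AVC = 52 - 12x + x^2; minimized at x = 6, giving min AVC = $16. That is the shutdown price.
ATC = 800/x + 52 - 12x + x^2. Setting dATC/dx = −800/x^2 − 12 + 2x = 0 gives x = 10 (since 2·10^3 − 12·10^2 = 800).
min ATC = 800/10 + 52 − 12·10 + 10^2 = $112. That is the break-even price.
Between these two prices the firm operates at a loss; above $112 it earns a profit.

Shutdown price = $16; break-even price = $112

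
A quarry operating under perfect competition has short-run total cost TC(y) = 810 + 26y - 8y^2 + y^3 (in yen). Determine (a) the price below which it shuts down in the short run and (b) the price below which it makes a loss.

Shutdown price = ¥10; break-even price = ¥125

AVC = 26 - 8y + y^2; minimized at y = 4, giving min AVC = ¥10. That is the shutdown price.
ATC = 810/y + 26 - 8y + y^2. Setting dATC/dy = −810/y^2 − 8 + 2y = 0 gives y = 9 (since 2·9^3 − 8·9^2 = 810).
min ATC = 810/9 + 26 − 8·9 + 9^2 = ¥125. That is the break-even price.
Between these two prices the firm operates at a loss; above ¥125 it earns a profit.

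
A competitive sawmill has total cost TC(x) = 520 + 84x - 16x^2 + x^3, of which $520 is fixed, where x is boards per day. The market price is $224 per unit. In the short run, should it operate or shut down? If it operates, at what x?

Variable cost is VC = 84x - 16x^2 + x^3, so AVC = VC/x = 84 - 16x + x^2 and MC = dTC/dx = 84 - 32x + 3x^2.
The AVC parabola has its vertex at x = 16/2 = 8, where AVC = 84 - 16·8 + 8^2 = $20.
Since P = $224 ≥ min AVC = $20, price covers variable cost and the firm should produce.
P = MC gives -140 - 32x + 3x^2 = 0, with roots -10/3 and 14. Take the larger (rising MC): x* = 14.
Check: AVC at x = 14 is $56 ≤ P, so revenue covers variable cost.
Profit = P·x − TC = 224·14 − 1304 = $1832.

Produce at x = 14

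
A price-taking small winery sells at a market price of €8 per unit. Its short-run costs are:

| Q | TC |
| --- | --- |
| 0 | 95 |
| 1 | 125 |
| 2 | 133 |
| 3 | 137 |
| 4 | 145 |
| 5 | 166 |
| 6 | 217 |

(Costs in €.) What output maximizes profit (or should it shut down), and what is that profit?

Q = 0 (shut down); profit = -€95

Profit at each row (π = 8Q − TC): Q=0: -95; Q=1: -117; Q=2: -117; Q=3: -113; Q=4: -113; Q=5: -126; Q=6: -169.
Profit is highest at Q = 0. Equivalently, the lowest AVC in the table is 50/4 ≈ €12.50 at Q = 4, and P = €8 falls below it — price never covers variable cost, so the firm shuts down and loses only its fixed cost.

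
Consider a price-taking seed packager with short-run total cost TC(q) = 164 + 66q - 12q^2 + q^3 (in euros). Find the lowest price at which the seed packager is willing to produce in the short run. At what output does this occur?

The shutdown price is the minimum of AVC. VC = 66q - 12q^2 + q^3, so AVC = 66 - 12q + q^2.
dAVC/dq = -12 + 2q = 0 gives q = 6. min AVC = 66 - 12·6 + 6^2 = 30.
The firm shuts down for any P below €30.

€30 per unit, at q = 6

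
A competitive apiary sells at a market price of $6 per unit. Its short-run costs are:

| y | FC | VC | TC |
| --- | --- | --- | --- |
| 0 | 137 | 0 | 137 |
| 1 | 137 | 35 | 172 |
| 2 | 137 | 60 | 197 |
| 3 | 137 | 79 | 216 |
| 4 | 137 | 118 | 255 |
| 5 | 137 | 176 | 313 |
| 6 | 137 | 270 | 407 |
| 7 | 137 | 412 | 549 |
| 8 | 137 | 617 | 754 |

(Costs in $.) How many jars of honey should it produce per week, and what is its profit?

Profit at each row (π = 6y − TC): y=0: -137; y=1: -166; y=2: -185; y=3: -198; y=4: -231; y=5: -283; y=6: -371; y=7: -507; y=8: -706.
Profit is highest at y = 0. Equivalently, the lowest AVC in the table is 79/3 ≈ $26.33 at y = 3, and P = $6 falls below it — price never covers variable cost, so the firm shuts down and loses only its fixed cost.

y = 0 (shut down); profit = -$137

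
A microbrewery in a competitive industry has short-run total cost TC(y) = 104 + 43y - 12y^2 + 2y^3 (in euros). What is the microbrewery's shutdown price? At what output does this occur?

The firm shuts down when price falls below the minimum of average variable cost. AVC = VC/y = 43 - 12y + 2y^2.
dAVC/dy = -12 + 4y = 0 gives y = 3. min AVC = 43 - 12·3 + 2·3^2 = 25.
So the shutdown price is €25.

€25 per unit, at y = 3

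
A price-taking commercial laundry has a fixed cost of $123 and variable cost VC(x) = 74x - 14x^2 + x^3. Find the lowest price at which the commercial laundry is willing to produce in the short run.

$25 per unit

Short-run supply begins at min AVC. From VC = 74x - 14x^2 + x^3, AVC = 74 - 14x + x^2.
At the minimum of AVC, MC = AVC. MC = 74 - 28x + 3x^2; setting MC = AVC gives 2x^2 - 14x = 0, so x = 7. min AVC = 25.
For P < $25 the firm produces nothing.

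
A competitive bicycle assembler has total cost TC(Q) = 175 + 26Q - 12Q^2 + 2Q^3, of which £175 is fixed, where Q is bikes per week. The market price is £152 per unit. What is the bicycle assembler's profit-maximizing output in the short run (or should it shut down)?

Produce at Q = 7

Strip out fixed cost: VC = 26Q - 12Q^2 + 2Q^3. Then AVC = 26 - 12Q + 2Q^2 and MC = 26 - 24Q + 6Q^2.
AVC is minimized where dAVC/dQ = -12 + 4Q = 0, at Q = 3; min AVC = 26 - 12·3 + 2·3^2 = £8.
Because £152 ≥ £8, revenue can cover variable cost; the firm operates.
Set P = MC: 152 = 26 - 24Q + 6Q^2 → -126 - 24Q + 6Q^2 = 0. The roots are Q = -3 and Q = 7; the profit-maximizing output is on the rising part of MC, so Q* = 7.
Check: AVC at Q = 7 is £40 ≤ P, so revenue covers variable cost.
Profit = P·Q − TC = 152·7 − 455 = £609.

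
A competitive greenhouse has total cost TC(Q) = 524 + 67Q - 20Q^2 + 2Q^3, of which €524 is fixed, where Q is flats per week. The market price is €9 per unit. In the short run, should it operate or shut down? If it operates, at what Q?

Shut down

From TC, MC = TC'(Q) = 67 - 40Q + 6Q^2 and AVC = VC/Q = 67 - 20Q + 2Q^2.
The AVC parabola has its vertex at Q = 20/4 = 5, where AVC = 67 - 20·5 + 2·5^2 = €17.
P = €9 lies below min AVC = €17; no output level covers variable cost.
Shutting down limits the loss to fixed cost, €524.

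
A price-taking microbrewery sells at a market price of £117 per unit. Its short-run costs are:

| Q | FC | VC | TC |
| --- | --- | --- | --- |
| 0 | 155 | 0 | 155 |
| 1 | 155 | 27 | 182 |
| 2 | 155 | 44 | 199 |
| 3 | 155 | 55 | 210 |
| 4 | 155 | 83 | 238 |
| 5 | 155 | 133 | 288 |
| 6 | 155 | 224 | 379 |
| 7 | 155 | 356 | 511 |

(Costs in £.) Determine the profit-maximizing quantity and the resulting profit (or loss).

Q = 6; profit = £323

Profit at each row (π = 117Q − TC): Q=0: -155; Q=1: -65; Q=2: 35; Q=3: 141; Q=4: 230; Q=5: 297; Q=6: 323; Q=7: 308.
Profit is maximized at Q = 6. AVC there is 224/6 = £37.33 ≤ P, so producing beats shutting down (which would give -£155).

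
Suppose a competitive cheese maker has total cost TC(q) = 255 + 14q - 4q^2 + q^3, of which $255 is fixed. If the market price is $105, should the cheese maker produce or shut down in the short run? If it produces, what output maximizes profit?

Produce at q = 7

Strip out fixed cost: VC = 14q - 4q^2 + q^3. Then AVC = 14 - 4q + q^2 and MC = 14 - 8q + 3q^2.
AVC hits its minimum where MC = AVC, at q = 2, giving min AVC = 14 - 4·2 + 2^2 = $10.
Because $105 ≥ $10, revenue can cover variable cost; the firm operates.
P = MC gives -91 - 8q + 3q^2 = 0, with roots -13/3 and 7. Take the larger (rising MC): q* = 7.
Check: AVC at q = 7 is $35 ≤ P, so revenue covers variable cost.
Profit = P·q − TC = 105·7 − 500 = $235.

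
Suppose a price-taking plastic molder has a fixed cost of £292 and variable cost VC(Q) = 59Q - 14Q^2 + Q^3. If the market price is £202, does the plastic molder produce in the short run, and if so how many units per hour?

Produce at Q = 13

Variable cost is VC = 59Q - 14Q^2 + Q^3, so AVC = VC/Q = 59 - 14Q + Q^2 and MC = dTC/dQ = 59 - 28Q + 3Q^2.
AVC hits its minimum where MC = AVC, at Q = 7, giving min AVC = 59 - 14·7 + 7^2 = £10.
Because £202 ≥ £10, revenue can cover variable cost; the firm operates.
Solving P = MC: -143 - 28Q + 3Q^2 = 0 ⇒ Q = -11/3 or 13. On the upward-sloping branch, Q* = 13.
Check: AVC at Q = 13 is £46 ≤ P, so revenue covers variable cost.
Profit = P·Q − TC = 202·13 − 890 = £1736.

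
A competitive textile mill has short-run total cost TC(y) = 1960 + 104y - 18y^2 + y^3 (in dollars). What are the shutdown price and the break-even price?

Shutdown price = $23; break-even price = $188

AVC = 104 - 18y + y^2; minimized at y = 9, giving min AVC = $23. That is the shutdown price.
ATC = 1960/y + 104 - 18y + y^2. Setting dATC/dy = −1960/y^2 − 18 + 2y = 0 gives y = 14 (since 2·14^3 − 18·14^2 = 1960).
min ATC = 1960/14 + 104 − 18·14 + 14^2 = $188. That is the break-even price.
Between these two prices the firm operates at a loss; above $188 it earns a profit.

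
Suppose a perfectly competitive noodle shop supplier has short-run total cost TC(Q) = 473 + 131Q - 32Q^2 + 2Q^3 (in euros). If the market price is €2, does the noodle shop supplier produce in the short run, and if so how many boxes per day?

Variable cost is VC = 131Q - 32Q^2 + 2Q^3, so AVC = VC/Q = 131 - 32Q + 2Q^2 and MC = dTC/dQ = 131 - 64Q + 6Q^2.
The AVC parabola has its vertex at Q = 32/4 = 8, where AVC = 131 - 32·8 + 2·8^2 = €3.
With P < min AVC (€2 < €3), every unit sold adds to the loss.
The firm minimizes its loss by shutting down and losing only its fixed cost of €473.

Shut down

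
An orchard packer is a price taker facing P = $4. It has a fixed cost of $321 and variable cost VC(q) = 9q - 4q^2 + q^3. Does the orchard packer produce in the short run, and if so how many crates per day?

Shut down

From TC, MC = TC'(q) = 9 - 8q + 3q^2 and AVC = VC/q = 9 - 4q + q^2.
The AVC parabola has its vertex at q = 4/2 = 2, where AVC = 9 - 4·2 + 2^2 = $5.
Since P = $4 < min AVC = $5, price fails to cover variable cost at any output.
Best response: produce nothing and absorb the $321 fixed cost.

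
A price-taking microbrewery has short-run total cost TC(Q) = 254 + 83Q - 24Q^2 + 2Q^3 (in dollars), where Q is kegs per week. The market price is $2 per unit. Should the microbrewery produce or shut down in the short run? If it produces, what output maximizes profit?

From TC, MC = TC'(Q) = 83 - 48Q + 6Q^2 and AVC = VC/Q = 83 - 24Q + 2Q^2.
AVC is minimized where dAVC/dQ = -24 + 4Q = 0, at Q = 6; min AVC = 83 - 24·6 + 2·6^2 = $11.
Since P = $2 < min AVC = $11, price fails to cover variable cost at any output.
The firm minimizes its loss by shutting down and losing only its fixed cost of $254.

Shut down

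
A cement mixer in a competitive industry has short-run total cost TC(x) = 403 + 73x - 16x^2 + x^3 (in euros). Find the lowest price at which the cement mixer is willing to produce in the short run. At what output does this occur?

The shutdown price is the minimum of AVC. VC = 73x - 16x^2 + x^3, so AVC = 73 - 16x + x^2.
At the minimum of AVC, MC = AVC. MC = 73 - 32x + 3x^2; setting MC = AVC gives 2x^2 - 16x = 0, so x = 8. min AVC = 9.
So the shutdown price is €9.

€9 per unit, at x = 8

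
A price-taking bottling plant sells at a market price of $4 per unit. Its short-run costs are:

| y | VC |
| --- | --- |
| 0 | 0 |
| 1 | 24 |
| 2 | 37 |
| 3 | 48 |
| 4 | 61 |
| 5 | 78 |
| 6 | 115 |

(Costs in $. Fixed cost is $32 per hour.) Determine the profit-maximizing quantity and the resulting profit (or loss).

Tabulate TR − TC: y=0: -32; y=1: -52; y=2: -61; y=3: -68; y=4: -77; y=5: -90; y=6: -123.
Profit is highest at y = 0. Equivalently, the lowest AVC in the table is 61/4 ≈ $15.25 at y = 4, and P = $4 falls below it — price never covers variable cost, so the firm shuts down and loses only its fixed cost.

y = 0 (shut down); profit = -$32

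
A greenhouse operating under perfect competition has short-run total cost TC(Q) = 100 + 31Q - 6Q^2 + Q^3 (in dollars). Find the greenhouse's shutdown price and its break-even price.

Shutdown price = min AVC. AVC = 31 - 6Q + Q^2, with vertex at Q = 3 and minimum $22.
ATC = 100/Q + 31 - 6Q + Q^2. Setting dATC/dQ = −100/Q^2 − 6 + 2Q = 0 gives Q = 5 (since 2·5^3 − 6·5^2 = 100).
min ATC = 100/5 + 31 − 6·5 + 5^2 = $46. That is the break-even price.
Between these two prices the firm operates at a loss; above $46 it earns a profit.

Shutdown price = $22; break-even price = $46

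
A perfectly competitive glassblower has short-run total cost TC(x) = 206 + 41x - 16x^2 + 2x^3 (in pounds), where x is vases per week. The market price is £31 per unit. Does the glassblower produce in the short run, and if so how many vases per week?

Produce at x = 5

From TC, MC = TC'(x) = 41 - 32x + 6x^2 and AVC = VC/x = 41 - 16x + 2x^2.
AVC hits its minimum where MC = AVC, at x = 4, giving min AVC = 41 - 16·4 + 2·4^2 = £9.
Because £31 ≥ £9, revenue can cover variable cost; the firm operates.
P = MC gives 10 - 32x + 6x^2 = 0, with roots 1/3 and 5. Take the larger (rising MC): x* = 5.
Check: AVC at x = 5 is £11 ≤ P, so revenue covers variable cost.
Profit = P·x − TC = 31·5 − 261 = -£106, a loss, but smaller than the £206 fixed cost the firm would lose by shutting down.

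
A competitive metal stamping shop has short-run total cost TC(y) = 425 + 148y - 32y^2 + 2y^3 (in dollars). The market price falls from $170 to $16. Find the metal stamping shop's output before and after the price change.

AVC = 148 - 32y + 2y^2, minimized at y = 8 where min AVC = $20. MC = 148 - 64y + 6y^2.
With P = $170 above the shutdown price, P = MC gives y = 11.
At P = $16 < min AVC = $20, price no longer covers variable cost at any output, so the firm shuts down: y = 0.

Output falls from 11 to 0 (the firm shuts down)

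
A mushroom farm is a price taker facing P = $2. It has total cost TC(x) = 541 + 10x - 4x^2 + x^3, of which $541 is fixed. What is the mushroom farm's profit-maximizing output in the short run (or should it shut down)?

From TC, MC = TC'(x) = 10 - 8x + 3x^2 and AVC = VC/x = 10 - 4x + x^2.
The AVC parabola has its vertex at x = 4/2 = 2, where AVC = 10 - 4·2 + 2^2 = $6.
P = $2 lies below min AVC = $6; no output level covers variable cost.
Shutting down limits the loss to fixed cost, $541.

Shut down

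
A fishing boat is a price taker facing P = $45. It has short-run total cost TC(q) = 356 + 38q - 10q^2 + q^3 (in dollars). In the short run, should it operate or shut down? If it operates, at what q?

Produce at q = 7

Strip out fixed cost: VC = 38q - 10q^2 + q^3. Then AVC = 38 - 10q + q^2 and MC = 38 - 20q + 3q^2.
AVC hits its minimum where MC = AVC, at q = 5, giving min AVC = 38 - 10·5 + 5^2 = $13.
Because $45 ≥ $13, revenue can cover variable cost; the firm operates.
Solving P = MC: -7 - 20q + 3q^2 = 0 ⇒ q = -1/3 or 7. On the upward-sloping branch, q* = 7.
Check: AVC at q = 7 is $17 ≤ P, so revenue covers variable cost.
Profit = P·q − TC = 45·7 − 475 = -$160, a loss, but smaller than the $356 fixed cost the firm would lose by shutting down.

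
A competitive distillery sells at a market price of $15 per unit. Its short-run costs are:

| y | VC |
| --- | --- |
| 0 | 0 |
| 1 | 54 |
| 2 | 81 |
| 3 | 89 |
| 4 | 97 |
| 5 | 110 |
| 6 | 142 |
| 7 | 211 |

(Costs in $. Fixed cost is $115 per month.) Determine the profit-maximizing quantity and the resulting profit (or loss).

y = 0 (shut down); profit = -$115

Tabulate TR − TC: y=0: -115; y=1: -154; y=2: -166; y=3: -159; y=4: -152; y=5: -150; y=6: -167; y=7: -221.
Profit is highest at y = 0. Equivalently, the lowest AVC in the table is 110/5 ≈ $22 at y = 5, and P = $15 falls below it — price never covers variable cost, so the firm shuts down and loses only its fixed cost.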